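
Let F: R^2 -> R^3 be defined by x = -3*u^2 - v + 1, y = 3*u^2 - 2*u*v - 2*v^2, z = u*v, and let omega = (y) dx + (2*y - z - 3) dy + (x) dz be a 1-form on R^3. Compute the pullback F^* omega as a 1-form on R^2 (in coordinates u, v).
F^* omega = (18*u^3 - 33*u^2*v - 2*u*v^2 - 18*u + 8*v^3 - v^2 + 7*v) du + (-15*u^3 - 14*u^2*v - 3*u^2 + 28*u*v^2 + u*v + 7*u + 16*v^3 + 2*v^2 + 12*v) dv

Using F^*(f dg) = (f ∘ F) d(g ∘ F), substitute each coordinate x_i by F_i(u, v) in f_i, and replace dx_i by d F_i = (∂F_i/∂u) du + (∂F_i/∂v) dv.
  For the x component: f_1(F) = 3*u^2 - 2*u*v - 2*v^2; d F_1 = (-6*u) du + (-1) dv
  For the y component: f_2(F) = 6*u^2 - 5*u*v - 4*v^2 - 3; d F_2 = (6*u - 2*v) du + (-2*u - 4*v) dv
  For the z component: f_3(F) = -3*u^2 - v + 1; d F_3 = (v) du + (u) dv
Combining and collecting du, dv coefficients:
  coeff of du: 18*u^3 - 33*u^2*v - 2*u*v^2 - 18*u + 8*v^3 - v^2 + 7*v
  coeff of dv: -15*u^3 - 14*u^2*v - 3*u^2 + 28*u*v^2 + u*v + 7*u + 16*v^3 + 2*v^2 + 12*v
F^* omega = (18*u^3 - 33*u^2*v - 2*u*v^2 - 18*u + 8*v^3 - v^2 + 7*v) du + (-15*u^3 - 14*u^2*v - 3*u^2 + 28*u*v^2 + u*v + 7*u + 16*v^3 + 2*v^2 + 12*v) dv.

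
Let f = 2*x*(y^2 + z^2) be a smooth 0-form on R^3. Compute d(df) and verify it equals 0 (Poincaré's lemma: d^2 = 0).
d(df) = 0

Step 1: df = sum_i (∂f/∂x_i) dx_i = (2*y^2 + 2*z^2) dx + (4*x*y) dy + (4*x*z) dz.
Step 2: Apply d again. Using the 1-form formula, the coefficient of dx ∧ dy in d(df) is ∂^2 f/∂x ∂y - ∂^2 f/∂y ∂x = (4*y) - (4*y) = 0 (equality of mixed partials for smooth f).
Similarly for dx ∧ dz and dy ∧ dz — all coefficients vanish. So d(df) = 0.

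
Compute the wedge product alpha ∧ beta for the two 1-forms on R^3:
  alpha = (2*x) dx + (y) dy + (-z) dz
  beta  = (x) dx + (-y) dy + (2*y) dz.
alpha ∧ beta = (-3*x*y) dx ∧ dy + (x*(4*y + z)) dx ∧ dz + (y*(2*y - z)) dy ∧ dz

Distribute the wedge, using dx_i ∧ dx_j = -dx_j ∧ dx_i and dx_i ∧ dx_i = 0. For each pair (i, j) with i < j, the coefficient of dx_i ∧ dx_j in alpha ∧ beta is (alpha_i * beta_j - alpha_j * beta_i). Collecting: alpha ∧ beta = (-3*x*y) dx ∧ dy + (x*(4*y + z)) dx ∧ dz + (y*(2*y - z)) dy ∧ dz.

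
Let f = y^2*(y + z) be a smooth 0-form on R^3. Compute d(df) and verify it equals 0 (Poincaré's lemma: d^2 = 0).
d(df) = 0

Step 1: df = sum_i (∂f/∂x_i) dx_i = (0) dx + (y*(3*y + 2*z)) dy + (y^2) dz.
Step 2: Apply d again. Using the 1-form formula, the coefficient of dx ∧ dy in d(df) is ∂^2 f/∂x ∂y - ∂^2 f/∂y ∂x = (0) - (0) = 0 (equality of mixed partials for smooth f).
Similarly for dx ∧ dz and dy ∧ dz — all coefficients vanish. So d(df) = 0.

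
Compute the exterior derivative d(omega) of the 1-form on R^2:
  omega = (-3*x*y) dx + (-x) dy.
d(omega) = (3*x - 1) dx ∧ dy

For a 1-form omega = sum_i f_i dx_i, the exterior derivative is
  d(omega) = sum_{i < j} (∂f_j/∂x_i - ∂f_i/∂x_j) dx_i ∧ dx_j.
  coefficient of dx ∧ dy: ∂f_2/∂x - ∂f_1/∂y = ∂(-x)/∂x - ∂(-3*x*y)/∂y = 3*x - 1
Assembling: d(omega) = (3*x - 1) dx ∧ dy.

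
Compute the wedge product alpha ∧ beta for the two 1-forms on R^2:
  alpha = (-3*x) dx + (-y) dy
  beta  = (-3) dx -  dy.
alpha ∧ beta = (3*x - 3*y) dx ∧ dy

Distribute the wedge, using dx_i ∧ dx_j = -dx_j ∧ dx_i and dx_i ∧ dx_i = 0. For each pair (i, j) with i < j, the coefficient of dx_i ∧ dx_j in alpha ∧ beta is (alpha_i * beta_j - alpha_j * beta_i). Collecting: alpha ∧ beta = (3*x - 3*y) dx ∧ dy.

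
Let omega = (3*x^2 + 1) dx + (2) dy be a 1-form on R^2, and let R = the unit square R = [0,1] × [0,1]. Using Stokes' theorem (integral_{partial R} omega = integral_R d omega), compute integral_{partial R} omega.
integral_(partial R) omega = 0

Stokes: integral_partial_R omega = integral_R d omega with d omega = (∂Q/∂x - ∂P/∂y) dx ∧ dy.
  ∂Q/∂x = 0
  ∂P/∂y = 0
  integrand = ∂Q/∂x - ∂P/∂y = 0.
Integrating over R: integral_0^1 integral_0^1 (0) dx dy = 0.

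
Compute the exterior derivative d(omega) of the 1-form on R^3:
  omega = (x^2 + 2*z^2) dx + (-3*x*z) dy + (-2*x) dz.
d(omega) = (-3*z) dx ∧ dy + (-4*z - 2) dx ∧ dz + (3*x) dy ∧ dz

For a 1-form omega = sum_i f_i dx_i, the exterior derivative is
  d(omega) = sum_{i < j} (∂f_j/∂x_i - ∂f_i/∂x_j) dx_i ∧ dx_j.
  coefficient of dx ∧ dy: ∂f_2/∂x - ∂f_1/∂y = ∂(-3*x*z)/∂x - ∂(x^2 + 2*z^2)/∂y = -3*z
  coefficient of dx ∧ dz: ∂f_3/∂x - ∂f_1/∂z = ∂(-2*x)/∂x - ∂(x^2 + 2*z^2)/∂z = -4*z - 2
  coefficient of dy ∧ dz: ∂f_3/∂y - ∂f_2/∂z = ∂(-2*x)/∂y - ∂(-3*x*z)/∂z = 3*x
Assembling: d(omega) = (-3*z) dx ∧ dy + (-4*z - 2) dx ∧ dz + (3*x) dy ∧ dz.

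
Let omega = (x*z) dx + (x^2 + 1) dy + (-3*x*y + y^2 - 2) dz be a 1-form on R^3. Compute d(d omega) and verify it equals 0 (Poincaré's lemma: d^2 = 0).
d(d omega) = 0

Step 1: d omega = sum_{i<j} (∂f_j/∂x_i - ∂f_i/∂x_j) dx_i ∧ dx_j:
  coeff of dx ∧ dy: 2*x
  coeff of dx ∧ dz: -x - 3*y
  coeff of dy ∧ dz: -3*x + 2*y
Step 2: Apply d again to each 2-form coefficient. The only possible 3-form in R^3 is dx ∧ dy ∧ dz, with coefficient
  ∂(coeff of dy∧dz)/∂x - ∂(coeff of dx∧dz)/∂y + ∂(coeff of dx∧dy)/∂z
  = ∂/∂x (-3*x + 2*y) - ∂/∂y (-x - 3*y) + ∂/∂z (2*x).
Each of these terms simplifies to sums of mixed partials that cancel in pairs. The result is 0 (by equality of mixed partials for smooth functions — Schwarz / Clairaut).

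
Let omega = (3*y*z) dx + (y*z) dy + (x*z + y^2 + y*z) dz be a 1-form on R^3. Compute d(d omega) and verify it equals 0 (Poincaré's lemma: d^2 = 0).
d(d omega) = 0

Step 1: d omega = sum_{i<j} (∂f_j/∂x_i - ∂f_i/∂x_j) dx_i ∧ dx_j:
  coeff of dx ∧ dy: -3*z
  coeff of dx ∧ dz: -3*y + z
  coeff of dy ∧ dz: y + z
Step 2: Apply d again to each 2-form coefficient. The only possible 3-form in R^3 is dx ∧ dy ∧ dz, with coefficient
  ∂(coeff of dy∧dz)/∂x - ∂(coeff of dx∧dz)/∂y + ∂(coeff of dx∧dy)/∂z
  = ∂/∂x (y + z) - ∂/∂y (-3*y + z) + ∂/∂z (-3*z).
Each of these terms simplifies to sums of mixed partials that cancel in pairs. The result is 0 (by equality of mixed partials for smooth functions — Schwarz / Clairaut).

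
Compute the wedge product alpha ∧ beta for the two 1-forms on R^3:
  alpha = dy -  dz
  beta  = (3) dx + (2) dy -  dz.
alpha ∧ beta = (-3) dx ∧ dy + (1) dy ∧ dz + (3) dx ∧ dz

Distribute the wedge, using dx_i ∧ dx_j = -dx_j ∧ dx_i and dx_i ∧ dx_i = 0. For each pair (i, j) with i < j, the coefficient of dx_i ∧ dx_j in alpha ∧ beta is (alpha_i * beta_j - alpha_j * beta_i). Collecting: alpha ∧ beta = (-3) dx ∧ dy + (1) dy ∧ dz + (3) dx ∧ dz.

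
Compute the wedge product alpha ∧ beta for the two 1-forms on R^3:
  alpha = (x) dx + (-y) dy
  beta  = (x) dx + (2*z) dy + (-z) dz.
alpha ∧ beta = (x*(y + 2*z)) dx ∧ dy + (-x*z) dx ∧ dz + (y*z) dy ∧ dz

Distribute the wedge, using dx_i ∧ dx_j = -dx_j ∧ dx_i and dx_i ∧ dx_i = 0. For each pair (i, j) with i < j, the coefficient of dx_i ∧ dx_j in alpha ∧ beta is (alpha_i * beta_j - alpha_j * beta_i). Collecting: alpha ∧ beta = (x*(y + 2*z)) dx ∧ dy + (-x*z) dx ∧ dz + (y*z) dy ∧ dz.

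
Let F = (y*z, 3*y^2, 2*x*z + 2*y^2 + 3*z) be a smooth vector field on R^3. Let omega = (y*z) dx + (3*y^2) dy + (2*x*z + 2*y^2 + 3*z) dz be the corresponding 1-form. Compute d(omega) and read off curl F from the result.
d(omega) = (4*y) dy ∧ dz + (y - 2*z) dz ∧ dx + (-z) dx ∧ dy; curl F = (4*y, y - 2*z, -z)

d omega = sum_{i<j} (∂f_j/∂x_i - ∂f_i/∂x_j) dx_i ∧ dx_j. Under the identification (dy ∧ dz, dz ∧ dx, dx ∧ dy) ↔ (e_x, e_y, e_z), the coefficients are exactly the components of curl F. Compute:
  ∂R/∂y - ∂Q/∂z = (4*y) - (0) = 4*y
  ∂P/∂z - ∂R/∂x = (y) - (2*z) = y - 2*z
  ∂Q/∂x - ∂P/∂y = (0) - (z) = -z.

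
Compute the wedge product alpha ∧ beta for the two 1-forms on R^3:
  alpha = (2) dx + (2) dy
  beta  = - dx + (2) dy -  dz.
alpha ∧ beta = (6) dx ∧ dy + (-2) dx ∧ dz + (-2) dy ∧ dz

Distribute the wedge, using dx_i ∧ dx_j = -dx_j ∧ dx_i and dx_i ∧ dx_i = 0. For each pair (i, j) with i < j, the coefficient of dx_i ∧ dx_j in alpha ∧ beta is (alpha_i * beta_j - alpha_j * beta_i). Collecting: alpha ∧ beta = (6) dx ∧ dy + (-2) dx ∧ dz + (-2) dy ∧ dz.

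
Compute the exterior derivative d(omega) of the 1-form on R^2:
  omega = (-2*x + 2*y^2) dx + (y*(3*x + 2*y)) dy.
d(omega) = (-y) dx ∧ dy

For a 1-form omega = sum_i f_i dx_i, the exterior derivative is
  d(omega) = sum_{i < j} (∂f_j/∂x_i - ∂f_i/∂x_j) dx_i ∧ dx_j.
  coefficient of dx ∧ dy: ∂f_2/∂x - ∂f_1/∂y = ∂(y*(3*x + 2*y))/∂x - ∂(-2*x + 2*y^2)/∂y = -y
Assembling: d(omega) = (-y) dx ∧ dy.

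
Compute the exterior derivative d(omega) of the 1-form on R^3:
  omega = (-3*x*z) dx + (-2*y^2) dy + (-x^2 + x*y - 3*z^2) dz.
d(omega) = (x + y) dx ∧ dz + (x) dy ∧ dz

For a 1-form omega = sum_i f_i dx_i, the exterior derivative is
  d(omega) = sum_{i < j} (∂f_j/∂x_i - ∂f_i/∂x_j) dx_i ∧ dx_j.
  coefficient of dx ∧ dz: ∂f_3/∂x - ∂f_1/∂z = ∂(-x^2 + x*y - 3*z^2)/∂x - ∂(-3*x*z)/∂z = x + y
  coefficient of dy ∧ dz: ∂f_3/∂y - ∂f_2/∂z = ∂(-x^2 + x*y - 3*z^2)/∂y - ∂(-2*y^2)/∂z = x
Assembling: d(omega) = (x + y) dx ∧ dz + (x) dy ∧ dz.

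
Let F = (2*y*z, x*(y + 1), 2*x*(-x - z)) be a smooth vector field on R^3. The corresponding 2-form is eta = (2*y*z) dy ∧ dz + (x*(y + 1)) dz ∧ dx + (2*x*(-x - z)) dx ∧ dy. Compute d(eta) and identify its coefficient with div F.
d(eta) = (-x) dx ∧ dy ∧ dz; div F = -x

For a 2-form in R^3 of the form above, applying d gives a 3-form with coefficient ∂P/∂x + ∂Q/∂y + ∂R/∂z:
  ∂P/∂x = 0
  ∂Q/∂y = x
  ∂R/∂z = -2*x
Sum = -x, which is exactly div F.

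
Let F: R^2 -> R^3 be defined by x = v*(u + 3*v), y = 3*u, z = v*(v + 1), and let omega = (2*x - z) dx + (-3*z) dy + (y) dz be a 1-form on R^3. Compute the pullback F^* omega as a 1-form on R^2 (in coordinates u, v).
F^* omega = (v*(2*u*v + 5*v^2 - 10*v - 9)) du + (2*u^2*v + 17*u*v^2 + 5*u*v + 3*u + 30*v^3 - 6*v^2) dv

Using F^*(f dg) = (f ∘ F) d(g ∘ F), substitute each coordinate x_i by F_i(u, v) in f_i, and replace dx_i by d F_i = (∂F_i/∂u) du + (∂F_i/∂v) dv.
  For the x component: f_1(F) = v*(2*u + 5*v - 1); d F_1 = (v) du + (u + 6*v) dv
  For the y component: f_2(F) = 3*v*(-v - 1); d F_2 = (3) du + (0) dv
  For the z component: f_3(F) = 3*u; d F_3 = (0) du + (2*v + 1) dv
Combining and collecting du, dv coefficients:
  coeff of du: v*(2*u*v + 5*v^2 - 10*v - 9)
  coeff of dv: 2*u^2*v + 17*u*v^2 + 5*u*v + 3*u + 30*v^3 - 6*v^2
F^* omega = (v*(2*u*v + 5*v^2 - 10*v - 9)) du + (2*u^2*v + 17*u*v^2 + 5*u*v + 3*u + 30*v^3 - 6*v^2) dv.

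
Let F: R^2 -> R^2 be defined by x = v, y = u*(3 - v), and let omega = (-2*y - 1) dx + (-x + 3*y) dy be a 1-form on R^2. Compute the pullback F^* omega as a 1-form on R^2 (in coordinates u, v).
F^* omega = (3*u*v^2 - 18*u*v + 27*u + v^2 - 3*v) du + (3*u^2*v - 9*u^2 + 3*u*v - 6*u - 1) dv

Using F^*(f dg) = (f ∘ F) d(g ∘ F), substitute each coordinate x_i by F_i(u, v) in f_i, and replace dx_i by d F_i = (∂F_i/∂u) du + (∂F_i/∂v) dv.
  For the x component: f_1(F) = 2*u*v - 6*u - 1; d F_1 = (0) du + (1) dv
  For the y component: f_2(F) = -3*u*v + 9*u - v; d F_2 = (3 - v) du + (-u) dv
Combining and collecting du, dv coefficients:
  coeff of du: 3*u*v^2 - 18*u*v + 27*u + v^2 - 3*v
  coeff of dv: 3*u^2*v - 9*u^2 + 3*u*v - 6*u - 1
F^* omega = (3*u*v^2 - 18*u*v + 27*u + v^2 - 3*v) du + (3*u^2*v - 9*u^2 + 3*u*v - 6*u - 1) dv.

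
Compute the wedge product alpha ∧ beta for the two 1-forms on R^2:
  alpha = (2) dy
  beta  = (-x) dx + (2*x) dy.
alpha ∧ beta = (2*x) dx ∧ dy

Distribute the wedge, using dx_i ∧ dx_j = -dx_j ∧ dx_i and dx_i ∧ dx_i = 0. For each pair (i, j) with i < j, the coefficient of dx_i ∧ dx_j in alpha ∧ beta is (alpha_i * beta_j - alpha_j * beta_i). Collecting: alpha ∧ beta = (2*x) dx ∧ dy.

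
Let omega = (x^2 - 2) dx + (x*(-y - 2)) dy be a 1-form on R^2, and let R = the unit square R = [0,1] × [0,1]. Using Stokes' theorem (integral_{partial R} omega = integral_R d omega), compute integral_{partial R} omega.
integral_(partial R) omega = -5/2

Stokes: integral_partial_R omega = integral_R d omega with d omega = (∂Q/∂x - ∂P/∂y) dx ∧ dy.
  ∂Q/∂x = -y - 2
  ∂P/∂y = 0
  integrand = ∂Q/∂x - ∂P/∂y = -y - 2.
Integrating over R: integral_0^1 integral_0^1 (-y - 2) dx dy = -5/2.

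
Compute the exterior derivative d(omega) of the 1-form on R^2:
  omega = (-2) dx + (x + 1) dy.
d(omega) = (1) dx ∧ dy

For a 1-form omega = sum_i f_i dx_i, the exterior derivative is
  d(omega) = sum_{i < j} (∂f_j/∂x_i - ∂f_i/∂x_j) dx_i ∧ dx_j.
  coefficient of dx ∧ dy: ∂f_2/∂x - ∂f_1/∂y = ∂(x + 1)/∂x - ∂(-2)/∂y = 1
Assembling: d(omega) = (1) dx ∧ dy.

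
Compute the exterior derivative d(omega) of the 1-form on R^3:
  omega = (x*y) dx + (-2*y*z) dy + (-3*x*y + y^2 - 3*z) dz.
d(omega) = (-x) dx ∧ dy + (-3*y) dx ∧ dz + (-3*x + 4*y) dy ∧ dz

For a 1-form omega = sum_i f_i dx_i, the exterior derivative is
  d(omega) = sum_{i < j} (∂f_j/∂x_i - ∂f_i/∂x_j) dx_i ∧ dx_j.
  coefficient of dx ∧ dy: ∂f_2/∂x - ∂f_1/∂y = ∂(-2*y*z)/∂x - ∂(x*y)/∂y = -x
  coefficient of dx ∧ dz: ∂f_3/∂x - ∂f_1/∂z = ∂(-3*x*y + y^2 - 3*z)/∂x - ∂(x*y)/∂z = -3*y
  coefficient of dy ∧ dz: ∂f_3/∂y - ∂f_2/∂z = ∂(-3*x*y + y^2 - 3*z)/∂y - ∂(-2*y*z)/∂z = -3*x + 4*y
Assembling: d(omega) = (-x) dx ∧ dy + (-3*y) dx ∧ dz + (-3*x + 4*y) dy ∧ dz.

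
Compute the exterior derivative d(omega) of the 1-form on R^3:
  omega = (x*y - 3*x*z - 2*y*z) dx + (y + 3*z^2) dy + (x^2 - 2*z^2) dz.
d(omega) = (-x + 2*z) dx ∧ dy + (5*x + 2*y) dx ∧ dz + (-6*z) dy ∧ dz

For a 1-form omega = sum_i f_i dx_i, the exterior derivative is
  d(omega) = sum_{i < j} (∂f_j/∂x_i - ∂f_i/∂x_j) dx_i ∧ dx_j.
  coefficient of dx ∧ dy: ∂f_2/∂x - ∂f_1/∂y = ∂(y + 3*z^2)/∂x - ∂(x*y - 3*x*z - 2*y*z)/∂y = -x + 2*z
  coefficient of dx ∧ dz: ∂f_3/∂x - ∂f_1/∂z = ∂(x^2 - 2*z^2)/∂x - ∂(x*y - 3*x*z - 2*y*z)/∂z = 5*x + 2*y
  coefficient of dy ∧ dz: ∂f_3/∂y - ∂f_2/∂z = ∂(x^2 - 2*z^2)/∂y - ∂(y + 3*z^2)/∂z = -6*z
Assembling: d(omega) = (-x + 2*z) dx ∧ dy + (5*x + 2*y) dx ∧ dz + (-6*z) dy ∧ dz.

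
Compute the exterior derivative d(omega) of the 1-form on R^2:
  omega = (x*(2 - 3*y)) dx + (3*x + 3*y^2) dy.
d(omega) = (3*x + 3) dx ∧ dy

For a 1-form omega = sum_i f_i dx_i, the exterior derivative is
  d(omega) = sum_{i < j} (∂f_j/∂x_i - ∂f_i/∂x_j) dx_i ∧ dx_j.
  coefficient of dx ∧ dy: ∂f_2/∂x - ∂f_1/∂y = ∂(3*x + 3*y^2)/∂x - ∂(x*(2 - 3*y))/∂y = 3*x + 3
Assembling: d(omega) = (3*x + 3) dx ∧ dy.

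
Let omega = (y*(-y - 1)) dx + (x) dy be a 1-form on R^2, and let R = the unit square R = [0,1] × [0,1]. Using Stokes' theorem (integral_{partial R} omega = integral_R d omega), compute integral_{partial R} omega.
integral_(partial R) omega = 3

Stokes: integral_partial_R omega = integral_R d omega with d omega = (∂Q/∂x - ∂P/∂y) dx ∧ dy.
  ∂Q/∂x = 1
  ∂P/∂y = -2*y - 1
  integrand = ∂Q/∂x - ∂P/∂y = 2*y + 2.
Integrating over R: integral_0^1 integral_0^1 (2*y + 2) dx dy = 3.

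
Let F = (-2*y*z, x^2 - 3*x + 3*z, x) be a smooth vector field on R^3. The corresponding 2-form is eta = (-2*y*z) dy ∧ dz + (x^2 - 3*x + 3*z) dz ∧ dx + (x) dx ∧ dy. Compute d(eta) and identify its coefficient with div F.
d(eta) = (0) dx ∧ dy ∧ dz; div F = 0

For a 2-form in R^3 of the form above, applying d gives a 3-form with coefficient ∂P/∂x + ∂Q/∂y + ∂R/∂z:
  ∂P/∂x = 0
  ∂Q/∂y = 0
  ∂R/∂z = 0
Sum = 0, which is exactly div F.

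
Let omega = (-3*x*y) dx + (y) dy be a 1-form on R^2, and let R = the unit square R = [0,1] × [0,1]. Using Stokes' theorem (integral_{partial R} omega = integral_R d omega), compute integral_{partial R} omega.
integral_(partial R) omega = 3/2

Stokes: integral_partial_R omega = integral_R d omega with d omega = (∂Q/∂x - ∂P/∂y) dx ∧ dy.
  ∂Q/∂x = 0
  ∂P/∂y = -3*x
  integrand = ∂Q/∂x - ∂P/∂y = 3*x.
Integrating over R: integral_0^1 integral_0^1 (3*x) dx dy = 3/2.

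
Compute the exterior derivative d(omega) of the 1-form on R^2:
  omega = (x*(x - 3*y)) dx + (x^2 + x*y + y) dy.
d(omega) = (5*x + y) dx ∧ dy

For a 1-form omega = sum_i f_i dx_i, the exterior derivative is
  d(omega) = sum_{i < j} (∂f_j/∂x_i - ∂f_i/∂x_j) dx_i ∧ dx_j.
  coefficient of dx ∧ dy: ∂f_2/∂x - ∂f_1/∂y = ∂(x^2 + x*y + y)/∂x - ∂(x*(x - 3*y))/∂y = 5*x + y
Assembling: d(omega) = (5*x + y) dx ∧ dy.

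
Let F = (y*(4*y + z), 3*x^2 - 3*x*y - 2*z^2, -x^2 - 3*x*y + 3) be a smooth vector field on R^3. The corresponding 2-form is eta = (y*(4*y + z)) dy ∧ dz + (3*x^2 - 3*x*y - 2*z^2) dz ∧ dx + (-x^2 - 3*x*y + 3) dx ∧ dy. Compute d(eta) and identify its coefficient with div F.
d(eta) = (-3*x) dx ∧ dy ∧ dz; div F = -3*x

For a 2-form in R^3 of the form above, applying d gives a 3-form with coefficient ∂P/∂x + ∂Q/∂y + ∂R/∂z:
  ∂P/∂x = 0
  ∂Q/∂y = -3*x
  ∂R/∂z = 0
Sum = -3*x, which is exactly div F.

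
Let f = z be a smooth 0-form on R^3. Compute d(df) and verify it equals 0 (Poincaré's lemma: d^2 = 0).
d(df) = 0

Step 1: df = sum_i (∂f/∂x_i) dx_i = (0) dx + (0) dy + (1) dz.
Step 2: Apply d again. Using the 1-form formula, the coefficient of dx ∧ dy in d(df) is ∂^2 f/∂x ∂y - ∂^2 f/∂y ∂x = (0) - (0) = 0 (equality of mixed partials for smooth f).
Similarly for dx ∧ dz and dy ∧ dz — all coefficients vanish. So d(df) = 0.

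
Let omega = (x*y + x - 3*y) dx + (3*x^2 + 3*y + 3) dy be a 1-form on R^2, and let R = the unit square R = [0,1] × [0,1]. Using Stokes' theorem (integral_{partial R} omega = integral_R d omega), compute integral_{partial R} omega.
integral_(partial R) omega = 11/2

Stokes: integral_partial_R omega = integral_R d omega with d omega = (∂Q/∂x - ∂P/∂y) dx ∧ dy.
  ∂Q/∂x = 6*x
  ∂P/∂y = x - 3
  integrand = ∂Q/∂x - ∂P/∂y = 5*x + 3.
Integrating over R: integral_0^1 integral_0^1 (5*x + 3) dx dy = 11/2.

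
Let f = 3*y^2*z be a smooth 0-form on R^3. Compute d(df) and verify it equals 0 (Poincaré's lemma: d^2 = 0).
d(df) = 0

Step 1: df = sum_i (∂f/∂x_i) dx_i = (0) dx + (6*y*z) dy + (3*y^2) dz.
Step 2: Apply d again. Using the 1-form formula, the coefficient of dx ∧ dy in d(df) is ∂^2 f/∂x ∂y - ∂^2 f/∂y ∂x = (0) - (0) = 0 (equality of mixed partials for smooth f).
Similarly for dx ∧ dz and dy ∧ dz — all coefficients vanish. So d(df) = 0.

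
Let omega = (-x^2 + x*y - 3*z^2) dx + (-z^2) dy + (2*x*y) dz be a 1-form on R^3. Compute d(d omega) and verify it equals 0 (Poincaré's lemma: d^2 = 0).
d(d omega) = 0

Step 1: d omega = sum_{i<j} (∂f_j/∂x_i - ∂f_i/∂x_j) dx_i ∧ dx_j:
  coeff of dx ∧ dy: -x
  coeff of dx ∧ dz: 2*y + 6*z
  coeff of dy ∧ dz: 2*x + 2*z
Step 2: Apply d again to each 2-form coefficient. The only possible 3-form in R^3 is dx ∧ dy ∧ dz, with coefficient
  ∂(coeff of dy∧dz)/∂x - ∂(coeff of dx∧dz)/∂y + ∂(coeff of dx∧dy)/∂z
  = ∂/∂x (2*x + 2*z) - ∂/∂y (2*y + 6*z) + ∂/∂z (-x).
Each of these terms simplifies to sums of mixed partials that cancel in pairs. The result is 0 (by equality of mixed partials for smooth functions — Schwarz / Clairaut).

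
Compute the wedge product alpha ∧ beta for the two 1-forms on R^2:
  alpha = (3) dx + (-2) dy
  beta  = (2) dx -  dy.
alpha ∧ beta = (1) dx ∧ dy

Distribute the wedge, using dx_i ∧ dx_j = -dx_j ∧ dx_i and dx_i ∧ dx_i = 0. For each pair (i, j) with i < j, the coefficient of dx_i ∧ dx_j in alpha ∧ beta is (alpha_i * beta_j - alpha_j * beta_i). Collecting: alpha ∧ beta = (1) dx ∧ dy.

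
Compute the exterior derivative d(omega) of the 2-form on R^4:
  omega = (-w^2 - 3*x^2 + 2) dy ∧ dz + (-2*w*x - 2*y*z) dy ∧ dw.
d(omega) = (-6*x) dx ∧ dy ∧ dz + (-2*w + 2*y) dy ∧ dz ∧ dw + (-2*w) dx ∧ dy ∧ dw

For a 2-form omega = sum_{i<j} g_{ij} dx_i ∧ dx_j, the exterior derivative is
  d(omega) = sum_{i<j} d(g_{ij}) ∧ dx_i ∧ dx_j = sum_{i<j, k} (∂g_{ij}/∂x_k) dx_k ∧ dx_i ∧ dx_j.
Expand each term, using dx_k ∧ dx_i ∧ dx_j = sgn(permutation) dx_{(a)} ∧ dx_{(b)} ∧ dx_{(c)} with (a < b < c) sorted:
  d(-w^2 - 3*x^2 + 2) includes (∂/∂x)(-w^2 - 3*x^2 + 2) dx = (-6*x) dx, which multiplied by dy ∧ dz gives (-6*x) dx ∧ dy ∧ dz
  d(-w^2 - 3*x^2 + 2) includes (∂/∂w)(-w^2 - 3*x^2 + 2) dw = (-2*w) dw, which multiplied by dy ∧ dz gives (-2*w) dy ∧ dz ∧ dw
  d(-2*w*x - 2*y*z) includes (∂/∂x)(-2*w*x - 2*y*z) dx = (-2*w) dx, which multiplied by dy ∧ dw gives (-2*w) dx ∧ dy ∧ dw
  d(-2*w*x - 2*y*z) includes (∂/∂z)(-2*w*x - 2*y*z) dz = (-2*y) dz, which multiplied by dy ∧ dw gives (2*y) dy ∧ dz ∧ dw
Collecting like 3-forms: d(omega) = (-6*x) dx ∧ dy ∧ dz + (-2*w + 2*y) dy ∧ dz ∧ dw + (-2*w) dx ∧ dy ∧ dw.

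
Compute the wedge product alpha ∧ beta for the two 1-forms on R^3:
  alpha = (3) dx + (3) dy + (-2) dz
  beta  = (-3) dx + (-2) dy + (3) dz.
alpha ∧ beta = (3) dx ∧ dy + (3) dx ∧ dz + (5) dy ∧ dz

Distribute the wedge, using dx_i ∧ dx_j = -dx_j ∧ dx_i and dx_i ∧ dx_i = 0. For each pair (i, j) with i < j, the coefficient of dx_i ∧ dx_j in alpha ∧ beta is (alpha_i * beta_j - alpha_j * beta_i). Collecting: alpha ∧ beta = (3) dx ∧ dy + (3) dx ∧ dz + (5) dy ∧ dz.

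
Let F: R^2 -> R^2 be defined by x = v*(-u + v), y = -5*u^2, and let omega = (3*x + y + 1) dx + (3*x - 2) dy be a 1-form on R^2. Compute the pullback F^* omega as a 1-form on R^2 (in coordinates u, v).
F^* omega = (35*u^2*v - 27*u*v^2 + 20*u - 3*v^3 - v) du + (5*u^3 - 7*u^2*v - 9*u*v^2 - u + 6*v^3 + 2*v) dv

Using F^*(f dg) = (f ∘ F) d(g ∘ F), substitute each coordinate x_i by F_i(u, v) in f_i, and replace dx_i by d F_i = (∂F_i/∂u) du + (∂F_i/∂v) dv.
  For the x component: f_1(F) = -5*u^2 - 3*u*v + 3*v^2 + 1; d F_1 = (-v) du + (-u + 2*v) dv
  For the y component: f_2(F) = -3*u*v + 3*v^2 - 2; d F_2 = (-10*u) du + (0) dv
Combining and collecting du, dv coefficients:
  coeff of du: 35*u^2*v - 27*u*v^2 + 20*u - 3*v^3 - v
  coeff of dv: 5*u^3 - 7*u^2*v - 9*u*v^2 - u + 6*v^3 + 2*v
F^* omega = (35*u^2*v - 27*u*v^2 + 20*u - 3*v^3 - v) du + (5*u^3 - 7*u^2*v - 9*u*v^2 - u + 6*v^3 + 2*v) dv.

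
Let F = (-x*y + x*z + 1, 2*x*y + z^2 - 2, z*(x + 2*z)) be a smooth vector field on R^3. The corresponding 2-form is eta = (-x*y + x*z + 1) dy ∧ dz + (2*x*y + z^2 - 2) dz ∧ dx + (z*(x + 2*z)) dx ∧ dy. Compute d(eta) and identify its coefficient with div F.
d(eta) = (3*x - y + 5*z) dx ∧ dy ∧ dz; div F = 3*x - y + 5*z

For a 2-form in R^3 of the form above, applying d gives a 3-form with coefficient ∂P/∂x + ∂Q/∂y + ∂R/∂z:
  ∂P/∂x = -y + z
  ∂Q/∂y = 2*x
  ∂R/∂z = x + 4*z
Sum = 3*x - y + 5*z, which is exactly div F.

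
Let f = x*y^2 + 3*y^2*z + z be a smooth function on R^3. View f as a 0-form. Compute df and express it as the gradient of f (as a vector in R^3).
df = (y^2) dx + (2*y*(x + 3*z)) dy + (3*y^2 + 1) dz; grad f = (y^2, 2*y*(x + 3*z), 3*y^2 + 1)

For a 0-form f, d f = (∂f/∂x) dx + (∂f/∂y) dy + (∂f/∂z) dz. The components of the vector representation are exactly the entries of grad f in Cartesian coordinates:
  ∂f/∂x = y^2
  ∂f/∂y = 2*y*(x + 3*z)
  ∂f/∂z = 3*y^2 + 1.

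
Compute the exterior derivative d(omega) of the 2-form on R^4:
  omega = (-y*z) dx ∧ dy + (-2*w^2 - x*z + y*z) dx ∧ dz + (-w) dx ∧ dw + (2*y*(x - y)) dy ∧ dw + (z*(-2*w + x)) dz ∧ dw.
d(omega) = (-y - z) dx ∧ dy ∧ dz + (-4*w + z) dx ∧ dz ∧ dw + (2*y) dx ∧ dy ∧ dw

For a 2-form omega = sum_{i<j} g_{ij} dx_i ∧ dx_j, the exterior derivative is
  d(omega) = sum_{i<j} d(g_{ij}) ∧ dx_i ∧ dx_j = sum_{i<j, k} (∂g_{ij}/∂x_k) dx_k ∧ dx_i ∧ dx_j.
Expand each term, using dx_k ∧ dx_i ∧ dx_j = sgn(permutation) dx_{(a)} ∧ dx_{(b)} ∧ dx_{(c)} with (a < b < c) sorted:
  d(-y*z) includes (∂/∂z)(-y*z) dz = (-y) dz, which multiplied by dx ∧ dy gives (-y) dx ∧ dy ∧ dz
  d(-2*w^2 - x*z + y*z) includes (∂/∂y)(-2*w^2 - x*z + y*z) dy = (z) dy, which multiplied by dx ∧ dz gives (-z) dx ∧ dy ∧ dz
  d(-2*w^2 - x*z + y*z) includes (∂/∂w)(-2*w^2 - x*z + y*z) dw = (-4*w) dw, which multiplied by dx ∧ dz gives (-4*w) dx ∧ dz ∧ dw
  d(2*y*(x - y)) includes (∂/∂x)(2*y*(x - y)) dx = (2*y) dx, which multiplied by dy ∧ dw gives (2*y) dx ∧ dy ∧ dw
  d(z*(-2*w + x)) includes (∂/∂x)(z*(-2*w + x)) dx = (z) dx, which multiplied by dz ∧ dw gives (z) dx ∧ dz ∧ dw
Collecting like 3-forms: d(omega) = (-y - z) dx ∧ dy ∧ dz + (-4*w + z) dx ∧ dz ∧ dw + (2*y) dx ∧ dy ∧ dw.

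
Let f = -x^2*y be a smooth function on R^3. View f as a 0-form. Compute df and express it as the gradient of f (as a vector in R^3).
df = (-2*x*y) dx + (-x^2) dy + (0) dz; grad f = (-2*x*y, -x^2, 0)

For a 0-form f, d f = (∂f/∂x) dx + (∂f/∂y) dy + (∂f/∂z) dz. The components of the vector representation are exactly the entries of grad f in Cartesian coordinates:
  ∂f/∂x = -2*x*y
  ∂f/∂y = -x^2
  ∂f/∂z = 0.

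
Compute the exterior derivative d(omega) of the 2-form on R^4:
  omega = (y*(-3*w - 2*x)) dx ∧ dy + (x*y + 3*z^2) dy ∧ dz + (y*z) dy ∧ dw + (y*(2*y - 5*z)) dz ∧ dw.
d(omega) = (-3*y) dx ∧ dy ∧ dw + (y) dx ∧ dy ∧ dz + (3*y - 5*z) dy ∧ dz ∧ dw

For a 2-form omega = sum_{i<j} g_{ij} dx_i ∧ dx_j, the exterior derivative is
  d(omega) = sum_{i<j} d(g_{ij}) ∧ dx_i ∧ dx_j = sum_{i<j, k} (∂g_{ij}/∂x_k) dx_k ∧ dx_i ∧ dx_j.
Expand each term, using dx_k ∧ dx_i ∧ dx_j = sgn(permutation) dx_{(a)} ∧ dx_{(b)} ∧ dx_{(c)} with (a < b < c) sorted:
  d(y*(-3*w - 2*x)) includes (∂/∂w)(y*(-3*w - 2*x)) dw = (-3*y) dw, which multiplied by dx ∧ dy gives (-3*y) dx ∧ dy ∧ dw
  d(x*y + 3*z^2) includes (∂/∂x)(x*y + 3*z^2) dx = (y) dx, which multiplied by dy ∧ dz gives (y) dx ∧ dy ∧ dz
  d(y*z) includes (∂/∂z)(y*z) dz = (y) dz, which multiplied by dy ∧ dw gives (-y) dy ∧ dz ∧ dw
  d(y*(2*y - 5*z)) includes (∂/∂y)(y*(2*y - 5*z)) dy = (4*y - 5*z) dy, which multiplied by dz ∧ dw gives (4*y - 5*z) dy ∧ dz ∧ dw
Collecting like 3-forms: d(omega) = (-3*y) dx ∧ dy ∧ dw + (y) dx ∧ dy ∧ dz + (3*y - 5*z) dy ∧ dz ∧ dw.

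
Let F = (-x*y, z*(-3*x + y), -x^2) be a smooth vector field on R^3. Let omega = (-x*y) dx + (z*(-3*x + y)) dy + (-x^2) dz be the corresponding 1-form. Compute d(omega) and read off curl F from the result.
d(omega) = (3*x - y) dy ∧ dz + (2*x) dz ∧ dx + (x - 3*z) dx ∧ dy; curl F = (3*x - y, 2*x, x - 3*z)

d omega = sum_{i<j} (∂f_j/∂x_i - ∂f_i/∂x_j) dx_i ∧ dx_j. Under the identification (dy ∧ dz, dz ∧ dx, dx ∧ dy) ↔ (e_x, e_y, e_z), the coefficients are exactly the components of curl F. Compute:
  ∂R/∂y - ∂Q/∂z = (0) - (-3*x + y) = 3*x - y
  ∂P/∂z - ∂R/∂x = (0) - (-2*x) = 2*x
  ∂Q/∂x - ∂P/∂y = (-3*z) - (-x) = x - 3*z.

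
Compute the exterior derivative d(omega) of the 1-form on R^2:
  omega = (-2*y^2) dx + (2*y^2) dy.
d(omega) = (4*y) dx ∧ dy

For a 1-form omega = sum_i f_i dx_i, the exterior derivative is
  d(omega) = sum_{i < j} (∂f_j/∂x_i - ∂f_i/∂x_j) dx_i ∧ dx_j.
  coefficient of dx ∧ dy: ∂f_2/∂x - ∂f_1/∂y = ∂(2*y^2)/∂x - ∂(-2*y^2)/∂y = 4*y
Assembling: d(omega) = (4*y) dx ∧ dy.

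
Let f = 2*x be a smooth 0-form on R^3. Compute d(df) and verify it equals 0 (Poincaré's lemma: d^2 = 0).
d(df) = 0

Step 1: df = sum_i (∂f/∂x_i) dx_i = (2) dx + (0) dy + (0) dz.
Step 2: Apply d again. Using the 1-form formula, the coefficient of dx ∧ dy in d(df) is ∂^2 f/∂x ∂y - ∂^2 f/∂y ∂x = (0) - (0) = 0 (equality of mixed partials for smooth f).
Similarly for dx ∧ dz and dy ∧ dz — all coefficients vanish. So d(df) = 0.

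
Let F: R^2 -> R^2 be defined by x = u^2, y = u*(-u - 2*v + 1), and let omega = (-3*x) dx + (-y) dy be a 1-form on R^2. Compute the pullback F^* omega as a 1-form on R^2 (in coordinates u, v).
F^* omega = (u*(-8*u^2 - 6*u*v + 3*u - 4*v^2 + 4*v - 1)) du + (2*u^2*(-u - 2*v + 1)) dv

Using F^*(f dg) = (f ∘ F) d(g ∘ F), substitute each coordinate x_i by F_i(u, v) in f_i, and replace dx_i by d F_i = (∂F_i/∂u) du + (∂F_i/∂v) dv.
  For the x component: f_1(F) = -3*u^2; d F_1 = (2*u) du + (0) dv
  For the y component: f_2(F) = u*(u + 2*v - 1); d F_2 = (-2*u - 2*v + 1) du + (-2*u) dv
Combining and collecting du, dv coefficients:
  coeff of du: u*(-8*u^2 - 6*u*v + 3*u - 4*v^2 + 4*v - 1)
  coeff of dv: 2*u^2*(-u - 2*v + 1)
F^* omega = (u*(-8*u^2 - 6*u*v + 3*u - 4*v^2 + 4*v - 1)) du + (2*u^2*(-u - 2*v + 1)) dv.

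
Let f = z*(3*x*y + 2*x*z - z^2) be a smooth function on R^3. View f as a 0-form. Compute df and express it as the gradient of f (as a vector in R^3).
df = (z*(3*y + 2*z)) dx + (3*x*z) dy + (3*x*y + 4*x*z - 3*z^2) dz; grad f = (z*(3*y + 2*z), 3*x*z, 3*x*y + 4*x*z - 3*z^2)

For a 0-form f, d f = (∂f/∂x) dx + (∂f/∂y) dy + (∂f/∂z) dz. The components of the vector representation are exactly the entries of grad f in Cartesian coordinates:
  ∂f/∂x = z*(3*y + 2*z)
  ∂f/∂y = 3*x*z
  ∂f/∂z = 3*x*y + 4*x*z - 3*z^2.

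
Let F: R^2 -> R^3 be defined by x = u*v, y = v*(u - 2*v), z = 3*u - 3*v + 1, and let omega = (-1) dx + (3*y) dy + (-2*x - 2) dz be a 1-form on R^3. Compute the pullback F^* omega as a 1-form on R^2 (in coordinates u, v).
F^* omega = (3*u*v^2 - 6*u*v - 6*v^3 - v - 6) du + (3*u^2*v - 18*u*v^2 + 6*u*v - u + 24*v^3 + 6) dv

Using F^*(f dg) = (f ∘ F) d(g ∘ F), substitute each coordinate x_i by F_i(u, v) in f_i, and replace dx_i by d F_i = (∂F_i/∂u) du + (∂F_i/∂v) dv.
  For the x component: f_1(F) = -1; d F_1 = (v) du + (u) dv
  For the y component: f_2(F) = 3*v*(u - 2*v); d F_2 = (v) du + (u - 4*v) dv
  For the z component: f_3(F) = -2*u*v - 2; d F_3 = (3) du + (-3) dv
Combining and collecting du, dv coefficients:
  coeff of du: 3*u*v^2 - 6*u*v - 6*v^3 - v - 6
  coeff of dv: 3*u^2*v - 18*u*v^2 + 6*u*v - u + 24*v^3 + 6
F^* omega = (3*u*v^2 - 6*u*v - 6*v^3 - v - 6) du + (3*u^2*v - 18*u*v^2 + 6*u*v - u + 24*v^3 + 6) dv.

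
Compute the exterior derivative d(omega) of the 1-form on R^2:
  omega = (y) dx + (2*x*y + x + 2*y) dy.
d(omega) = (2*y) dx ∧ dy

For a 1-form omega = sum_i f_i dx_i, the exterior derivative is
  d(omega) = sum_{i < j} (∂f_j/∂x_i - ∂f_i/∂x_j) dx_i ∧ dx_j.
  coefficient of dx ∧ dy: ∂f_2/∂x - ∂f_1/∂y = ∂(2*x*y + x + 2*y)/∂x - ∂(y)/∂y = 2*y
Assembling: d(omega) = (2*y) dx ∧ dy.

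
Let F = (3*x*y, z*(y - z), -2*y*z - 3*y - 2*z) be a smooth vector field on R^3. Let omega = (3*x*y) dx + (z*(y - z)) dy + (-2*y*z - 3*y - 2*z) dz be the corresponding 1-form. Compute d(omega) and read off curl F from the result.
d(omega) = (-y - 3) dy ∧ dz + (0) dz ∧ dx + (-3*x) dx ∧ dy; curl F = (-y - 3, 0, -3*x)

d omega = sum_{i<j} (∂f_j/∂x_i - ∂f_i/∂x_j) dx_i ∧ dx_j. Under the identification (dy ∧ dz, dz ∧ dx, dx ∧ dy) ↔ (e_x, e_y, e_z), the coefficients are exactly the components of curl F. Compute:
  ∂R/∂y - ∂Q/∂z = (-2*z - 3) - (y - 2*z) = -y - 3
  ∂P/∂z - ∂R/∂x = (0) - (0) = 0
  ∂Q/∂x - ∂P/∂y = (0) - (3*x) = -3*x.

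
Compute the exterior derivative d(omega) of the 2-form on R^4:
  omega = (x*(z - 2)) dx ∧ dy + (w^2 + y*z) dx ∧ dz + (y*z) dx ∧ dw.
d(omega) = (x - z) dx ∧ dy ∧ dz + (2*w - y) dx ∧ dz ∧ dw + (-z) dx ∧ dy ∧ dw

For a 2-form omega = sum_{i<j} g_{ij} dx_i ∧ dx_j, the exterior derivative is
  d(omega) = sum_{i<j} d(g_{ij}) ∧ dx_i ∧ dx_j = sum_{i<j, k} (∂g_{ij}/∂x_k) dx_k ∧ dx_i ∧ dx_j.
Expand each term, using dx_k ∧ dx_i ∧ dx_j = sgn(permutation) dx_{(a)} ∧ dx_{(b)} ∧ dx_{(c)} with (a < b < c) sorted:
  d(x*(z - 2)) includes (∂/∂z)(x*(z - 2)) dz = (x) dz, which multiplied by dx ∧ dy gives (x) dx ∧ dy ∧ dz
  d(w^2 + y*z) includes (∂/∂y)(w^2 + y*z) dy = (z) dy, which multiplied by dx ∧ dz gives (-z) dx ∧ dy ∧ dz
  d(w^2 + y*z) includes (∂/∂w)(w^2 + y*z) dw = (2*w) dw, which multiplied by dx ∧ dz gives (2*w) dx ∧ dz ∧ dw
  d(y*z) includes (∂/∂y)(y*z) dy = (z) dy, which multiplied by dx ∧ dw gives (-z) dx ∧ dy ∧ dw
  d(y*z) includes (∂/∂z)(y*z) dz = (y) dz, which multiplied by dx ∧ dw gives (-y) dx ∧ dz ∧ dw
Collecting like 3-forms: d(omega) = (x - z) dx ∧ dy ∧ dz + (2*w - y) dx ∧ dz ∧ dw + (-z) dx ∧ dy ∧ dw.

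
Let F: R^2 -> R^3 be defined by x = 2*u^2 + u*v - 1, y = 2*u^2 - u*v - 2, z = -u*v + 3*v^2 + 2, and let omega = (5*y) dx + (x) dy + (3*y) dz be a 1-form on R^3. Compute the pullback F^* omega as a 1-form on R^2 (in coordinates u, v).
F^* omega = (48*u^3 - 14*u^2*v - 3*u*v^2 - 44*u - 3*v) du + (2*u^3 + 33*u^2*v - 18*u*v^2 - 3*u - 36*v) dv

Using F^*(f dg) = (f ∘ F) d(g ∘ F), substitute each coordinate x_i by F_i(u, v) in f_i, and replace dx_i by d F_i = (∂F_i/∂u) du + (∂F_i/∂v) dv.
  For the x component: f_1(F) = 10*u^2 - 5*u*v - 10; d F_1 = (4*u + v) du + (u) dv
  For the y component: f_2(F) = 2*u^2 + u*v - 1; d F_2 = (4*u - v) du + (-u) dv
  For the z component: f_3(F) = 6*u^2 - 3*u*v - 6; d F_3 = (-v) du + (-u + 6*v) dv
Combining and collecting du, dv coefficients:
  coeff of du: 48*u^3 - 14*u^2*v - 3*u*v^2 - 44*u - 3*v
  coeff of dv: 2*u^3 + 33*u^2*v - 18*u*v^2 - 3*u - 36*v
F^* omega = (48*u^3 - 14*u^2*v - 3*u*v^2 - 44*u - 3*v) du + (2*u^3 + 33*u^2*v - 18*u*v^2 - 3*u - 36*v) dv.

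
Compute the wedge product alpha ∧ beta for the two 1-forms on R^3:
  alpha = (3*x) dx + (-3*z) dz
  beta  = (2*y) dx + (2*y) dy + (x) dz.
alpha ∧ beta = (6*x*y) dx ∧ dy + (3*x^2 + 6*y*z) dx ∧ dz + (6*y*z) dy ∧ dz

Distribute the wedge, using dx_i ∧ dx_j = -dx_j ∧ dx_i and dx_i ∧ dx_i = 0. For each pair (i, j) with i < j, the coefficient of dx_i ∧ dx_j in alpha ∧ beta is (alpha_i * beta_j - alpha_j * beta_i). Collecting: alpha ∧ beta = (6*x*y) dx ∧ dy + (3*x^2 + 6*y*z) dx ∧ dz + (6*y*z) dy ∧ dz.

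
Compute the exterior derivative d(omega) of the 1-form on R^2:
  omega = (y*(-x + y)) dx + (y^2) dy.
d(omega) = (x - 2*y) dx ∧ dy

For a 1-form omega = sum_i f_i dx_i, the exterior derivative is
  d(omega) = sum_{i < j} (∂f_j/∂x_i - ∂f_i/∂x_j) dx_i ∧ dx_j.
  coefficient of dx ∧ dy: ∂f_2/∂x - ∂f_1/∂y = ∂(y^2)/∂x - ∂(y*(-x + y))/∂y = x - 2*y
Assembling: d(omega) = (x - 2*y) dx ∧ dy.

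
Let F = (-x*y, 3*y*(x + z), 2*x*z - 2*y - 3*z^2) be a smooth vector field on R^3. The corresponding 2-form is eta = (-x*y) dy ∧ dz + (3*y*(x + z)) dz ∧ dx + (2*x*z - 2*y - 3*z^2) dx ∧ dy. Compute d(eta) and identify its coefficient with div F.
d(eta) = (5*x - y - 3*z) dx ∧ dy ∧ dz; div F = 5*x - y - 3*z

For a 2-form in R^3 of the form above, applying d gives a 3-form with coefficient ∂P/∂x + ∂Q/∂y + ∂R/∂z:
  ∂P/∂x = -y
  ∂Q/∂y = 3*x + 3*z
  ∂R/∂z = 2*x - 6*z
Sum = 5*x - y - 3*z, which is exactly div F.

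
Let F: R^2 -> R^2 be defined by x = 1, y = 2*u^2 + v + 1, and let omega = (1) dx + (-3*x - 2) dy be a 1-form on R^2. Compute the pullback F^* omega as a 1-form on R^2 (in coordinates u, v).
F^* omega = (-20*u) du + (-5) dv

Using F^*(f dg) = (f ∘ F) d(g ∘ F), substitute each coordinate x_i by F_i(u, v) in f_i, and replace dx_i by d F_i = (∂F_i/∂u) du + (∂F_i/∂v) dv.
  For the x component: f_1(F) = 1; d F_1 = (0) du + (0) dv
  For the y component: f_2(F) = -5; d F_2 = (4*u) du + (1) dv
Combining and collecting du, dv coefficients:
  coeff of du: -20*u
  coeff of dv: -5
F^* omega = (-20*u) du + (-5) dv.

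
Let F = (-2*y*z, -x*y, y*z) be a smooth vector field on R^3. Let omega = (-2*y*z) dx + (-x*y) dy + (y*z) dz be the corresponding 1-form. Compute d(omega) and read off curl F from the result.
d(omega) = (z) dy ∧ dz + (-2*y) dz ∧ dx + (-y + 2*z) dx ∧ dy; curl F = (z, -2*y, -y + 2*z)

d omega = sum_{i<j} (∂f_j/∂x_i - ∂f_i/∂x_j) dx_i ∧ dx_j. Under the identification (dy ∧ dz, dz ∧ dx, dx ∧ dy) ↔ (e_x, e_y, e_z), the coefficients are exactly the components of curl F. Compute:
  ∂R/∂y - ∂Q/∂z = (z) - (0) = z
  ∂P/∂z - ∂R/∂x = (-2*y) - (0) = -2*y
  ∂Q/∂x - ∂P/∂y = (-y) - (-2*z) = -y + 2*z.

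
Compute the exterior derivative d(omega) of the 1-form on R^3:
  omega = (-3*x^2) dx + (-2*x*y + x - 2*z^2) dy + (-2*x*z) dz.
d(omega) = (1 - 2*y) dx ∧ dy + (-2*z) dx ∧ dz + (4*z) dy ∧ dz

For a 1-form omega = sum_i f_i dx_i, the exterior derivative is
  d(omega) = sum_{i < j} (∂f_j/∂x_i - ∂f_i/∂x_j) dx_i ∧ dx_j.
  coefficient of dx ∧ dy: ∂f_2/∂x - ∂f_1/∂y = ∂(-2*x*y + x - 2*z^2)/∂x - ∂(-3*x^2)/∂y = 1 - 2*y
  coefficient of dx ∧ dz: ∂f_3/∂x - ∂f_1/∂z = ∂(-2*x*z)/∂x - ∂(-3*x^2)/∂z = -2*z
  coefficient of dy ∧ dz: ∂f_3/∂y - ∂f_2/∂z = ∂(-2*x*z)/∂y - ∂(-2*x*y + x - 2*z^2)/∂z = 4*z
Assembling: d(omega) = (1 - 2*y) dx ∧ dy + (-2*z) dx ∧ dz + (4*z) dy ∧ dz.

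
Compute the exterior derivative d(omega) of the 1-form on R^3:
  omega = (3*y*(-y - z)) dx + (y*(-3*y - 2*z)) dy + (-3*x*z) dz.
d(omega) = (6*y + 3*z) dx ∧ dy + (3*y - 3*z) dx ∧ dz + (2*y) dy ∧ dz

For a 1-form omega = sum_i f_i dx_i, the exterior derivative is
  d(omega) = sum_{i < j} (∂f_j/∂x_i - ∂f_i/∂x_j) dx_i ∧ dx_j.
  coefficient of dx ∧ dy: ∂f_2/∂x - ∂f_1/∂y = ∂(y*(-3*y - 2*z))/∂x - ∂(3*y*(-y - z))/∂y = 6*y + 3*z
  coefficient of dx ∧ dz: ∂f_3/∂x - ∂f_1/∂z = ∂(-3*x*z)/∂x - ∂(3*y*(-y - z))/∂z = 3*y - 3*z
  coefficient of dy ∧ dz: ∂f_3/∂y - ∂f_2/∂z = ∂(-3*x*z)/∂y - ∂(y*(-3*y - 2*z))/∂z = 2*y
Assembling: d(omega) = (6*y + 3*z) dx ∧ dy + (3*y - 3*z) dx ∧ dz + (2*y) dy ∧ dz.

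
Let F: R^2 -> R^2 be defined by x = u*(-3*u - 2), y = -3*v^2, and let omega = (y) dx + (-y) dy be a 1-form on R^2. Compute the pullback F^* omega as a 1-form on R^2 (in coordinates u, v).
F^* omega = (v^2*(18*u + 6)) du + (-18*v^3) dv

Using F^*(f dg) = (f ∘ F) d(g ∘ F), substitute each coordinate x_i by F_i(u, v) in f_i, and replace dx_i by d F_i = (∂F_i/∂u) du + (∂F_i/∂v) dv.
  For the x component: f_1(F) = -3*v^2; d F_1 = (-6*u - 2) du + (0) dv
  For the y component: f_2(F) = 3*v^2; d F_2 = (0) du + (-6*v) dv
Combining and collecting du, dv coefficients:
  coeff of du: v^2*(18*u + 6)
  coeff of dv: -18*v^3
F^* omega = (v^2*(18*u + 6)) du + (-18*v^3) dv.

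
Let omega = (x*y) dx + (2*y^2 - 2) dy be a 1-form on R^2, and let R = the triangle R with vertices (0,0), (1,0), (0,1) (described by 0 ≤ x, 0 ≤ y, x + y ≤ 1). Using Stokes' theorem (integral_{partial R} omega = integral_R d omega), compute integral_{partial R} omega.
integral_(partial R) omega = -1/6

Stokes: integral_partial_R omega = integral_R d omega with d omega = (∂Q/∂x - ∂P/∂y) dx ∧ dy.
  ∂Q/∂x = 0
  ∂P/∂y = x
  integrand = ∂Q/∂x - ∂P/∂y = -x.
Integrating over R: integral_0^1 integral_0^{1-x} (-x) dy dx = -1/6.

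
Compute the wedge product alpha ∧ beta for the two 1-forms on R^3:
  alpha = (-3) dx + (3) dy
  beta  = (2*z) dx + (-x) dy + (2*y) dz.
alpha ∧ beta = (3*x - 6*z) dx ∧ dy + (-6*y) dx ∧ dz + (6*y) dy ∧ dz

Distribute the wedge, using dx_i ∧ dx_j = -dx_j ∧ dx_i and dx_i ∧ dx_i = 0. For each pair (i, j) with i < j, the coefficient of dx_i ∧ dx_j in alpha ∧ beta is (alpha_i * beta_j - alpha_j * beta_i). Collecting: alpha ∧ beta = (3*x - 6*z) dx ∧ dy + (-6*y) dx ∧ dz + (6*y) dy ∧ dz.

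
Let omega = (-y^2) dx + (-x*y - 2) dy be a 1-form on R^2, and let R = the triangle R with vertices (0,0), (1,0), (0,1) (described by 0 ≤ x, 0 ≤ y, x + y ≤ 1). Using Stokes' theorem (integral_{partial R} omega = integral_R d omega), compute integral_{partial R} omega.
integral_(partial R) omega = 1/6

Stokes: integral_partial_R omega = integral_R d omega with d omega = (∂Q/∂x - ∂P/∂y) dx ∧ dy.
  ∂Q/∂x = -y
  ∂P/∂y = -2*y
  integrand = ∂Q/∂x - ∂P/∂y = y.
Integrating over R: integral_0^1 integral_0^{1-x} (y) dy dx = 1/6.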